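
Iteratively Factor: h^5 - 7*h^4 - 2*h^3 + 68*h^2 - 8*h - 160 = (h - 4)*(h^4 - 3*h^3 - 14*h^2 + 12*h + 40) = (h - 4)*(h - 2)*(h^3 - h^2 - 16*h - 20) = (h - 4)*(h - 2)*(h + 2)*(h^2 - 3*h - 10) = (h - 4)*(h - 2)*(h + 2)^2*(h - 5)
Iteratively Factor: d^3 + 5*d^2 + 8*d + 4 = (d + 1)*(d^2 + 4*d + 4) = (d + 1)*(d + 2)*(d + 2)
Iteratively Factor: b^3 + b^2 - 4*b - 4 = (b - 2)*(b^2 + 3*b + 2) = (b - 2)*(b + 2)*(b + 1)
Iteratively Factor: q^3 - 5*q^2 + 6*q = (q)*(q^2 - 5*q + 6) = q*(q - 3)*(q - 2)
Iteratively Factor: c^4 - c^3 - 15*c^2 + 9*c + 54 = (c + 2)*(c^3 - 3*c^2 - 9*c + 27) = (c - 3)*(c + 2)*(c^2 - 9) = (c - 3)*(c + 2)*(c + 3)*(c - 3)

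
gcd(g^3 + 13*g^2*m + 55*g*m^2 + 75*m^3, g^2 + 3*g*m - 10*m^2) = g + 5*m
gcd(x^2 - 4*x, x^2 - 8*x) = x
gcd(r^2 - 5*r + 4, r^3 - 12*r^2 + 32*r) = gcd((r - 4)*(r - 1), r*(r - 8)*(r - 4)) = r - 4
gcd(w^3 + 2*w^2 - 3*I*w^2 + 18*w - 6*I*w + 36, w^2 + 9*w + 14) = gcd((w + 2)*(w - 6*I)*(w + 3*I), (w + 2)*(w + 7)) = w + 2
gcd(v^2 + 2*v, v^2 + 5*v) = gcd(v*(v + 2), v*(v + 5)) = v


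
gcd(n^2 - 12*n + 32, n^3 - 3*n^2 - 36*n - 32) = n - 8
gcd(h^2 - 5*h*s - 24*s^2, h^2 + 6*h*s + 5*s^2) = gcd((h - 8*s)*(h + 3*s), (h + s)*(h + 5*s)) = 1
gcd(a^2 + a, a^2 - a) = a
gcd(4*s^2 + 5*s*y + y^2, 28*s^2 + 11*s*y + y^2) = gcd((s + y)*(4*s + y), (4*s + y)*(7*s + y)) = 4*s + y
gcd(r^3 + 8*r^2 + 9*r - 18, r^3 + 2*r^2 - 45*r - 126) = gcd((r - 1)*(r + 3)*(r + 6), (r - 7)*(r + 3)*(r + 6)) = r^2 + 9*r + 18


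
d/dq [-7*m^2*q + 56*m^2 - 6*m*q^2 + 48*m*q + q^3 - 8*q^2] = -7*m^2 - 12*m*q + 48*m + 3*q^2 - 16*q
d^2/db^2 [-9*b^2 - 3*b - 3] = -18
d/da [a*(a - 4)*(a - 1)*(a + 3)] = 4*a^3 - 6*a^2 - 22*a + 12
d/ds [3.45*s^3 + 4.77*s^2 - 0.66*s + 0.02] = 10.35*s^2 + 9.54*s - 0.66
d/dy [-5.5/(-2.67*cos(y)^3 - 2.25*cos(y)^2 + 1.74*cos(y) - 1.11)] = (44.055*cos(y)^2 + 24.75*cos(y) - 9.57)*sin(y)/(2.67*cos(y)^3 + 2.25*cos(y)^2 - 1.74*cos(y) + 1.11)^2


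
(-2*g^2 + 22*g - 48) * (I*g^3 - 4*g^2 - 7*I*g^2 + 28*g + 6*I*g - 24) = -2*I*g^5 + 8*g^4 + 36*I*g^4 - 144*g^3 - 214*I*g^3 + 856*g^2 + 468*I*g^2 - 1872*g - 288*I*g + 1152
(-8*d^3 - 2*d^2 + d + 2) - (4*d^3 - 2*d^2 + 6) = -12*d^3 + d - 4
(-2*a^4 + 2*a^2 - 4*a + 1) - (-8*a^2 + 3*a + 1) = -2*a^4 + 10*a^2 - 7*a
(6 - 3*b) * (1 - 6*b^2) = 18*b^3 - 36*b^2 - 3*b + 6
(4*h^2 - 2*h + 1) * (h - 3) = 4*h^3 - 14*h^2 + 7*h - 3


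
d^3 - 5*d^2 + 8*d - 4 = (d - 2)^2*(d - 1)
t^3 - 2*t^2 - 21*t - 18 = (t - 6)*(t + 1)*(t + 3)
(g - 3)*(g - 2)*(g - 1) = g^3 - 6*g^2 + 11*g - 6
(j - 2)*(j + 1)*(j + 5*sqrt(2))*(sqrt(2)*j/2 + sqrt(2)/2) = sqrt(2)*j^4/2 + 5*j^3 - 3*sqrt(2)*j^2/2 - 15*j - sqrt(2)*j - 10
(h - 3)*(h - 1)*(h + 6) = h^3 + 2*h^2 - 21*h + 18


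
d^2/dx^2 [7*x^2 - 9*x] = 14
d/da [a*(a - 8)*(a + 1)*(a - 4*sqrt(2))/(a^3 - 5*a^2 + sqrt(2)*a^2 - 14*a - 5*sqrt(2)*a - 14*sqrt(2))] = (a^6 - 10*a^5 + 2*sqrt(2)*a^5 - 30*sqrt(2)*a^4 - 7*a^4 + 62*sqrt(2)*a^3 + 276*a^3 + 104*a^2 + 102*sqrt(2)*a^2 - 1568*a + 224*sqrt(2)*a - 896)/(a^6 - 10*a^5 + 2*sqrt(2)*a^5 - 20*sqrt(2)*a^4 - a^4 - 6*sqrt(2)*a^3 + 120*a^3 + 190*a^2 + 280*sqrt(2)*a^2 + 280*a + 392*sqrt(2)*a + 392)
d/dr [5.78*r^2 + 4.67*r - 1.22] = 11.56*r + 4.67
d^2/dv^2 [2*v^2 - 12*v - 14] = 4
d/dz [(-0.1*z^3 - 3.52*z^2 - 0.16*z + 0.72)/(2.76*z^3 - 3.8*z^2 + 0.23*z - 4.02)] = (-1.11022302462516e-16*z^5 + 10.0952*z^4 + 0.837199999999999*z^3 - 6.1732*z^2 + 33.7728*z + 0.4776)/(7.6176*z^6 - 20.976*z^5 + 15.7096*z^4 - 23.9384*z^3 + 30.6049*z^2 - 1.8492*z + 16.1604)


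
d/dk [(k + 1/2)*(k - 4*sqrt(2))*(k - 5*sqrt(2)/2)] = 3*k^2 - 13*sqrt(2)*k + k - 13*sqrt(2)/4 + 20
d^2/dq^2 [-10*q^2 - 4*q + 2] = -20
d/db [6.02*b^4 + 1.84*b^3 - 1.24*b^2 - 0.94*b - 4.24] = 24.08*b^3 + 5.52*b^2 - 2.48*b - 0.94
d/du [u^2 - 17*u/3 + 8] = 2*u - 17/3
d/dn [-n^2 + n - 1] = 1 - 2*n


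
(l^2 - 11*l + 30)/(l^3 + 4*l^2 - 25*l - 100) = (l - 6)/(l^2 + 9*l + 20)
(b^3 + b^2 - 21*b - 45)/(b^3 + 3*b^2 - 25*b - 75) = (b + 3)/(b + 5)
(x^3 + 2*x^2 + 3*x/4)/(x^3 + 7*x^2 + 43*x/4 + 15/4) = x/(x + 5)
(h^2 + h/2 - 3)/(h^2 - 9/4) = 2*(h + 2)/(2*h + 3)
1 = 1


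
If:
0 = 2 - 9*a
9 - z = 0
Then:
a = 2/9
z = 9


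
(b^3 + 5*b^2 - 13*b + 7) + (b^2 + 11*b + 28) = b^3 + 6*b^2 - 2*b + 35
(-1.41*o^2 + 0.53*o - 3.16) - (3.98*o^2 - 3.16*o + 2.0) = -5.39*o^2 + 3.69*o - 5.16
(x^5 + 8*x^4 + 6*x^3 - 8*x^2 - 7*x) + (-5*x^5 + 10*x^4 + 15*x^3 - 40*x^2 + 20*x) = -4*x^5 + 18*x^4 + 21*x^3 - 48*x^2 + 13*x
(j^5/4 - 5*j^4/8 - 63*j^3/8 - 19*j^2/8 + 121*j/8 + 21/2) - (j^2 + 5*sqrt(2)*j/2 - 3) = j^5/4 - 5*j^4/8 - 63*j^3/8 - 27*j^2/8 - 5*sqrt(2)*j/2 + 121*j/8 + 27/2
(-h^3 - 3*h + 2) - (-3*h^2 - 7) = -h^3 + 3*h^2 - 3*h + 9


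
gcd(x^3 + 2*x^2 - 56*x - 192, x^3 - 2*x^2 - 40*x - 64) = x^2 - 4*x - 32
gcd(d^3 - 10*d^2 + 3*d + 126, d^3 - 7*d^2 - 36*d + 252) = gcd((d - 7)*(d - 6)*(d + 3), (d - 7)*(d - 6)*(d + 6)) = d^2 - 13*d + 42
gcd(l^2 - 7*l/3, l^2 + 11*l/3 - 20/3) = 1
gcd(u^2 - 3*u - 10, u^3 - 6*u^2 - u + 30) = u^2 - 3*u - 10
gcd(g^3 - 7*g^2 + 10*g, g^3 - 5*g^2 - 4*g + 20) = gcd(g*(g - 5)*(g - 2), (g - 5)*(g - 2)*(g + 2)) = g^2 - 7*g + 10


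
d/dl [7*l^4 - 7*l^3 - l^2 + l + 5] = 28*l^3 - 21*l^2 - 2*l + 1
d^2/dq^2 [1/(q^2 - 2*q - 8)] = 2*(q^2 - 2*q - 4*(q - 1)^2 - 8)/(-q^2 + 2*q + 8)^3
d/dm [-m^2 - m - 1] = -2*m - 1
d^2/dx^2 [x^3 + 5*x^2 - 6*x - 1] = 6*x + 10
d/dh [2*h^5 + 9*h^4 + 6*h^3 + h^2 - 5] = 2*h*(5*h^3 + 18*h^2 + 9*h + 1)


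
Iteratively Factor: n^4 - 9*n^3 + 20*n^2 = (n - 4)*(n^3 - 5*n^2) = n*(n - 4)*(n^2 - 5*n) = n*(n - 5)*(n - 4)*(n)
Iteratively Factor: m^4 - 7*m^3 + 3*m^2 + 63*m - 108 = (m - 4)*(m^3 - 3*m^2 - 9*m + 27) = (m - 4)*(m - 3)*(m^2 - 9) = (m - 4)*(m - 3)^2*(m + 3)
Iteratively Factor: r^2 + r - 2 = (r - 1)*(r + 2)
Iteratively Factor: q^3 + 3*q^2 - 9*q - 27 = (q + 3)*(q^2 - 9) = (q - 3)*(q + 3)*(q + 3)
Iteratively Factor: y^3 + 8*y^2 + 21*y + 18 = (y + 2)*(y^2 + 6*y + 9) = (y + 2)*(y + 3)*(y + 3)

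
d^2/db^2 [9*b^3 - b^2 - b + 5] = 54*b - 2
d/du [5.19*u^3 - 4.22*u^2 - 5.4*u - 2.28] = 15.57*u^2 - 8.44*u - 5.4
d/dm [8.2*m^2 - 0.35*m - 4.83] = 16.4*m - 0.35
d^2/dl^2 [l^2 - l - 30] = 2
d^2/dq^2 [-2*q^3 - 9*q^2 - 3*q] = -12*q - 18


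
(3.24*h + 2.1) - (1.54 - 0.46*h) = 3.7*h + 0.56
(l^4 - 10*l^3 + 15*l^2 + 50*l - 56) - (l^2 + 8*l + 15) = l^4 - 10*l^3 + 14*l^2 + 42*l - 71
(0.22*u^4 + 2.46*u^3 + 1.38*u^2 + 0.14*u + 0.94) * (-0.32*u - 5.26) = -0.0704*u^5 - 1.9444*u^4 - 13.3812*u^3 - 7.3036*u^2 - 1.0372*u - 4.9444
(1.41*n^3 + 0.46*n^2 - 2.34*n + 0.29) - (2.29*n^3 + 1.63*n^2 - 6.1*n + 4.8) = -0.88*n^3 - 1.17*n^2 + 3.76*n - 4.51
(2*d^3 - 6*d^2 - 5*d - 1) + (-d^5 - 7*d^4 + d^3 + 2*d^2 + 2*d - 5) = -d^5 - 7*d^4 + 3*d^3 - 4*d^2 - 3*d - 6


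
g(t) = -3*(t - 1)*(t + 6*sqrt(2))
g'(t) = -6*t - 18*sqrt(2) + 3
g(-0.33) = 32.54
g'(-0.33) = -20.48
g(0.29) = 18.69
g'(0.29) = -24.20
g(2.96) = -67.30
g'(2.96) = -40.22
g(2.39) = -45.35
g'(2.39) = -36.80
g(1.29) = -8.50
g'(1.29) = -30.20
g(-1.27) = 49.14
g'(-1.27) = -14.84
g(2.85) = -62.91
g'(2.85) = -39.56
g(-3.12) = 66.31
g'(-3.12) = -3.74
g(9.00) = -419.65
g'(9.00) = -76.46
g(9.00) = -419.65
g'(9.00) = -76.46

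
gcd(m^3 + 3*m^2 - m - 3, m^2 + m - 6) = m + 3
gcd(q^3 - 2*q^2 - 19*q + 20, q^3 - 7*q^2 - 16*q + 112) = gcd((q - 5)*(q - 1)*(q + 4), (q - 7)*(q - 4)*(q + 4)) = q + 4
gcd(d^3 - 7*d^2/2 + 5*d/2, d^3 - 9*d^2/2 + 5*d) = d^2 - 5*d/2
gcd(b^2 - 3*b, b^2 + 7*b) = b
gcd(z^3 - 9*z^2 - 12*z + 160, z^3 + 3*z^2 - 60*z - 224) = z^2 - 4*z - 32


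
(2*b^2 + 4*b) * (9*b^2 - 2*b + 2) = 18*b^4 + 32*b^3 - 4*b^2 + 8*b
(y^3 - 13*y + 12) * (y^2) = y^5 - 13*y^3 + 12*y^2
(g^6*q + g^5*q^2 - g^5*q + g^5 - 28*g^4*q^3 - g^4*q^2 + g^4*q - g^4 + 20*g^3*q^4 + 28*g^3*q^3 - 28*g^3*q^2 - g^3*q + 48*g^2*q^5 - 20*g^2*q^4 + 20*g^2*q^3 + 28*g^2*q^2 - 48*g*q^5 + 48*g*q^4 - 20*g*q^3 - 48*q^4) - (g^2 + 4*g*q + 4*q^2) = g^6*q + g^5*q^2 - g^5*q + g^5 - 28*g^4*q^3 - g^4*q^2 + g^4*q - g^4 + 20*g^3*q^4 + 28*g^3*q^3 - 28*g^3*q^2 - g^3*q + 48*g^2*q^5 - 20*g^2*q^4 + 20*g^2*q^3 + 28*g^2*q^2 - g^2 - 48*g*q^5 + 48*g*q^4 - 20*g*q^3 - 4*g*q - 48*q^4 - 4*q^2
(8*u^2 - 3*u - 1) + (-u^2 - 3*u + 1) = 7*u^2 - 6*u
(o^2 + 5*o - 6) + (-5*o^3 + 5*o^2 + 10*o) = -5*o^3 + 6*o^2 + 15*o - 6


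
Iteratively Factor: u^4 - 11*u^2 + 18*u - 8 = (u - 1)*(u^3 + u^2 - 10*u + 8) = (u - 1)*(u + 4)*(u^2 - 3*u + 2) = (u - 2)*(u - 1)*(u + 4)*(u - 1)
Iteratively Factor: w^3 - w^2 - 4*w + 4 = (w + 2)*(w^2 - 3*w + 2) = (w - 1)*(w + 2)*(w - 2)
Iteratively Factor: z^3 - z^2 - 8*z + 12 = (z - 2)*(z^2 + z - 6) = (z - 2)*(z + 3)*(z - 2)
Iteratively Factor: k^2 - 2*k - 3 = (k - 3)*(k + 1)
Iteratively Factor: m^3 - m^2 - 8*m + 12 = (m - 2)*(m^2 + m - 6) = (m - 2)*(m + 3)*(m - 2)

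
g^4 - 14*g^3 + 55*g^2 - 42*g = g*(g - 7)*(g - 6)*(g - 1)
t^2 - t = t*(t - 1)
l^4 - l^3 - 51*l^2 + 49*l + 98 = (l - 7)*(l - 2)*(l + 1)*(l + 7)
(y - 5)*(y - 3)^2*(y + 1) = y^4 - 10*y^3 + 28*y^2 - 6*y - 45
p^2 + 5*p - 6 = (p - 1)*(p + 6)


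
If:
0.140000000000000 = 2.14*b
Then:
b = 0.07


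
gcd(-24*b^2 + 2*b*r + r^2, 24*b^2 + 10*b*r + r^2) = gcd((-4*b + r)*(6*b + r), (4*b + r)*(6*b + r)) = 6*b + r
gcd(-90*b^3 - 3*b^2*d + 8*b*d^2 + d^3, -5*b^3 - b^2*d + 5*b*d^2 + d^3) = 5*b + d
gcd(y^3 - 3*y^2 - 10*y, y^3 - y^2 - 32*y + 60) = y - 5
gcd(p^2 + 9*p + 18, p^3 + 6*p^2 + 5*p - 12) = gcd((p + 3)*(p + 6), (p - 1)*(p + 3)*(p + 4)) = p + 3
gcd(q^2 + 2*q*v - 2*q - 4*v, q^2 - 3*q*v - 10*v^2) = q + 2*v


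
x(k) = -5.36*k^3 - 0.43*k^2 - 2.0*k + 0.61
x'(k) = -16.08*k^2 - 0.86*k - 2.0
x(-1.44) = 18.60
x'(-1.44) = -34.11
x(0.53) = -1.37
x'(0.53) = -6.97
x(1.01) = -7.37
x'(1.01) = -19.27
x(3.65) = -273.06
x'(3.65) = -219.36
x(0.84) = -4.55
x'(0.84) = -14.07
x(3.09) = -167.82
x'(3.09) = -158.19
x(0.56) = -1.59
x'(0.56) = -7.52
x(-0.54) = 2.41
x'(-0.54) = -6.22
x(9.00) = -3959.66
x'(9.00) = -1312.22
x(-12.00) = 9224.77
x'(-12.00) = -2307.20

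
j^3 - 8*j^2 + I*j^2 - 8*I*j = j*(j - 8)*(j + I)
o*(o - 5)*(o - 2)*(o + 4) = o^4 - 3*o^3 - 18*o^2 + 40*o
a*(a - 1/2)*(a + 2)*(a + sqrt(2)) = a^4 + sqrt(2)*a^3 + 3*a^3/2 - a^2 + 3*sqrt(2)*a^2/2 - sqrt(2)*a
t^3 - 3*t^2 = t^2*(t - 3)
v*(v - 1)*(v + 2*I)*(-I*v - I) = -I*v^4 + 2*v^3 + I*v^2 - 2*v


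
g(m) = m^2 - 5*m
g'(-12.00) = -29.00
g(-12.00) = 204.00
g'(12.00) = 19.00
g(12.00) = 84.00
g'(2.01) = -0.98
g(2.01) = -6.01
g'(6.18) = 7.36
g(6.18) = 7.29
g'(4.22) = 3.44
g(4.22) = -3.29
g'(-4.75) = -14.50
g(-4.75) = 46.31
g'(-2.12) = -9.24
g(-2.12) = 15.09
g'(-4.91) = -14.82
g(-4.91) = 48.66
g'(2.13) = -0.74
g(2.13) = -6.11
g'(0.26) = -4.48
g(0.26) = -1.23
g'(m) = 2*m - 5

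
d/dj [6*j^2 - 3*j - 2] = 12*j - 3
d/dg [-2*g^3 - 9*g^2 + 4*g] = -6*g^2 - 18*g + 4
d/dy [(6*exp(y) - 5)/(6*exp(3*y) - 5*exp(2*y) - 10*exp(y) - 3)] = (-72*exp(3*y) + 120*exp(2*y) - 50*exp(y) - 68)*exp(y)/(36*exp(6*y) - 60*exp(5*y) - 95*exp(4*y) + 64*exp(3*y) + 130*exp(2*y) + 60*exp(y) + 9)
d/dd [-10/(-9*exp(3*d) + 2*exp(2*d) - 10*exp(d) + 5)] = (-270*exp(2*d) + 40*exp(d) - 100)*exp(d)/(9*exp(3*d) - 2*exp(2*d) + 10*exp(d) - 5)^2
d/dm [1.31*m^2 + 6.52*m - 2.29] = 2.62*m + 6.52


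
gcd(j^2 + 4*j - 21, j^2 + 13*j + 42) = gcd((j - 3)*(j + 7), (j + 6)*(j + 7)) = j + 7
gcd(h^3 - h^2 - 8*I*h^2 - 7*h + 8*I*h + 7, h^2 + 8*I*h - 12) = 1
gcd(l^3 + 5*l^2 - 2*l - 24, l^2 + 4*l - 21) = 1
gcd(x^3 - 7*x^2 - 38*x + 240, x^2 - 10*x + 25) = x - 5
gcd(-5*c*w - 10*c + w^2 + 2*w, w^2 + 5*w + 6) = w + 2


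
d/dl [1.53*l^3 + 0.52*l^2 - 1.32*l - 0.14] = 4.59*l^2 + 1.04*l - 1.32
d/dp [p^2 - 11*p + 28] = 2*p - 11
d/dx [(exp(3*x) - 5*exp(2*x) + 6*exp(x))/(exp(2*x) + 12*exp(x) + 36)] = (exp(3*x) + 18*exp(2*x) - 66*exp(x) + 36)*exp(x)/(exp(3*x) + 18*exp(2*x) + 108*exp(x) + 216)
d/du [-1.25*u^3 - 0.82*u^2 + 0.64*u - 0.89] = -3.75*u^2 - 1.64*u + 0.64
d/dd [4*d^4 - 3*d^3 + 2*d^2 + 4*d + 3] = 16*d^3 - 9*d^2 + 4*d + 4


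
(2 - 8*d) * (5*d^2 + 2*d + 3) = -40*d^3 - 6*d^2 - 20*d + 6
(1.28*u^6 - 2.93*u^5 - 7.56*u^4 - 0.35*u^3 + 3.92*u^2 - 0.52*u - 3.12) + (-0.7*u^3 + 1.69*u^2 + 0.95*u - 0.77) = 1.28*u^6 - 2.93*u^5 - 7.56*u^4 - 1.05*u^3 + 5.61*u^2 + 0.43*u - 3.89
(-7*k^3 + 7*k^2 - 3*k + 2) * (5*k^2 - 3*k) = -35*k^5 + 56*k^4 - 36*k^3 + 19*k^2 - 6*k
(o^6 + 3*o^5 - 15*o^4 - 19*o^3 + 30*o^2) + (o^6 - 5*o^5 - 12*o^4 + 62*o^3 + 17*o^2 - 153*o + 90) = 2*o^6 - 2*o^5 - 27*o^4 + 43*o^3 + 47*o^2 - 153*o + 90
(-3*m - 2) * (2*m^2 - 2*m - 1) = -6*m^3 + 2*m^2 + 7*m + 2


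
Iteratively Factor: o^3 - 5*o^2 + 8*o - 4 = (o - 1)*(o^2 - 4*o + 4) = (o - 2)*(o - 1)*(o - 2)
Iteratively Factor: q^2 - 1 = (q + 1)*(q - 1)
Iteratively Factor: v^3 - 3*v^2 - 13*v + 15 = (v - 5)*(v^2 + 2*v - 3) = (v - 5)*(v - 1)*(v + 3)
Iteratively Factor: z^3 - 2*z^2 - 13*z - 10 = (z - 5)*(z^2 + 3*z + 2) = (z - 5)*(z + 2)*(z + 1)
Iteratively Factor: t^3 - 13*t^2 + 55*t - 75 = (t - 5)*(t^2 - 8*t + 15) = (t - 5)*(t - 3)*(t - 5)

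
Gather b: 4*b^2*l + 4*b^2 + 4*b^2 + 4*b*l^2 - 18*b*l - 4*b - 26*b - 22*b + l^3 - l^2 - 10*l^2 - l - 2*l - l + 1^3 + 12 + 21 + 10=b^2*(4*l + 8) + b*(4*l^2 - 18*l - 52) + l^3 - 11*l^2 - 4*l + 44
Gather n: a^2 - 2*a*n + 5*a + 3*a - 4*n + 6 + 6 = a^2 + 8*a + n*(-2*a - 4) + 12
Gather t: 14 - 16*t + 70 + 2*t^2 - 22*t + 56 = 2*t^2 - 38*t + 140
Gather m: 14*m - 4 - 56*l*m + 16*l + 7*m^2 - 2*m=16*l + 7*m^2 + m*(12 - 56*l) - 4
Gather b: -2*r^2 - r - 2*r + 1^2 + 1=-2*r^2 - 3*r + 2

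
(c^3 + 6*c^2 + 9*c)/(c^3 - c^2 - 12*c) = (c + 3)/(c - 4)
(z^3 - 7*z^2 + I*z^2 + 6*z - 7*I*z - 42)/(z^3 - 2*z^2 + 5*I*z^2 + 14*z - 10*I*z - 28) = (z^2 + z*(-7 + 3*I) - 21*I)/(z^2 + z*(-2 + 7*I) - 14*I)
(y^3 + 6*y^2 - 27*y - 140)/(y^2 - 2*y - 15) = (y^2 + 11*y + 28)/(y + 3)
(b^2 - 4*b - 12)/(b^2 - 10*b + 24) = (b + 2)/(b - 4)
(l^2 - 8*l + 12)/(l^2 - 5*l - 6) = (l - 2)/(l + 1)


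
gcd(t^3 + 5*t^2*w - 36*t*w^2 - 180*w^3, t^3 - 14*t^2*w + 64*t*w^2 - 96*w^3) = t - 6*w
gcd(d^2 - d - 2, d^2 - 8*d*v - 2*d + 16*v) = d - 2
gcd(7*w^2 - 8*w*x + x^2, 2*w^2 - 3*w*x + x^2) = -w + x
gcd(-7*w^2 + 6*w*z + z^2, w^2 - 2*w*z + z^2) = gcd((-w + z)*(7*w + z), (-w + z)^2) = -w + z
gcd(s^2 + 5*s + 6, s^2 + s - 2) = s + 2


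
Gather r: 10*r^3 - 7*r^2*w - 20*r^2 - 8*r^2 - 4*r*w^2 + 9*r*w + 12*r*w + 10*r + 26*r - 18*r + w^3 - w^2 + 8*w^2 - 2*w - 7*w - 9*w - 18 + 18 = 10*r^3 + r^2*(-7*w - 28) + r*(-4*w^2 + 21*w + 18) + w^3 + 7*w^2 - 18*w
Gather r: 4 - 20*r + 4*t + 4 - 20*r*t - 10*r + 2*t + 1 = r*(-20*t - 30) + 6*t + 9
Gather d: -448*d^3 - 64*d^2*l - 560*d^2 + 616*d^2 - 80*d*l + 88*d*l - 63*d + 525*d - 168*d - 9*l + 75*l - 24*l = -448*d^3 + d^2*(56 - 64*l) + d*(8*l + 294) + 42*l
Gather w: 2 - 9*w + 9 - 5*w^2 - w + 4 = -5*w^2 - 10*w + 15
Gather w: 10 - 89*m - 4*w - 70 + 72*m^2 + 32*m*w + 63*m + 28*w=72*m^2 - 26*m + w*(32*m + 24) - 60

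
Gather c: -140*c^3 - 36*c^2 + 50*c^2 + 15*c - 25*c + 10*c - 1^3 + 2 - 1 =-140*c^3 + 14*c^2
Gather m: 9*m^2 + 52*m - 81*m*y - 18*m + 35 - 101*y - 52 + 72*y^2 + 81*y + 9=9*m^2 + m*(34 - 81*y) + 72*y^2 - 20*y - 8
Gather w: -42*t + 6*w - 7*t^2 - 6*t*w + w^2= -7*t^2 - 42*t + w^2 + w*(6 - 6*t)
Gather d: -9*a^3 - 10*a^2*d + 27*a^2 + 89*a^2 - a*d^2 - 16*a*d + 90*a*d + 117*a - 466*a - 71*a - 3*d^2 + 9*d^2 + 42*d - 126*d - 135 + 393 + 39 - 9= -9*a^3 + 116*a^2 - 420*a + d^2*(6 - a) + d*(-10*a^2 + 74*a - 84) + 288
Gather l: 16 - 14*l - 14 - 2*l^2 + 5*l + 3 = -2*l^2 - 9*l + 5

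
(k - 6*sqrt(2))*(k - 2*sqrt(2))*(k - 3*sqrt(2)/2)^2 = k^4 - 11*sqrt(2)*k^3 + 153*k^2/2 - 108*sqrt(2)*k + 108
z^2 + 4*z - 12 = (z - 2)*(z + 6)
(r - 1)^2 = r^2 - 2*r + 1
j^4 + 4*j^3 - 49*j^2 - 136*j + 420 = (j - 6)*(j - 2)*(j + 5)*(j + 7)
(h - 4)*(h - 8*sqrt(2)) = h^2 - 8*sqrt(2)*h - 4*h + 32*sqrt(2)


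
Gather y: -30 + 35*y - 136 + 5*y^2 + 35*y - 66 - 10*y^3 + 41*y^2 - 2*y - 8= -10*y^3 + 46*y^2 + 68*y - 240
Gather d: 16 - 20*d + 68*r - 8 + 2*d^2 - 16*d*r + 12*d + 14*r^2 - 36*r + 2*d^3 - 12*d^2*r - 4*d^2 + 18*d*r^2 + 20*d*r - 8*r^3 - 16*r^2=2*d^3 + d^2*(-12*r - 2) + d*(18*r^2 + 4*r - 8) - 8*r^3 - 2*r^2 + 32*r + 8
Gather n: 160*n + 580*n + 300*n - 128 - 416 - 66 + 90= 1040*n - 520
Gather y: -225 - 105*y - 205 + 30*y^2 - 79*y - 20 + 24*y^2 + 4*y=54*y^2 - 180*y - 450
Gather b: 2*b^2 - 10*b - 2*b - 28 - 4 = 2*b^2 - 12*b - 32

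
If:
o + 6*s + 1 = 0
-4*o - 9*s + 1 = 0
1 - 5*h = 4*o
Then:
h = -3/5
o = 1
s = -1/3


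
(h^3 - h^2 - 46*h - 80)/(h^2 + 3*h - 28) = (h^3 - h^2 - 46*h - 80)/(h^2 + 3*h - 28)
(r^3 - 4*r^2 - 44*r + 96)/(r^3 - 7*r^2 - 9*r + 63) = (r^3 - 4*r^2 - 44*r + 96)/(r^3 - 7*r^2 - 9*r + 63)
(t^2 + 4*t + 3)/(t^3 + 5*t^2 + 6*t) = (t + 1)/(t*(t + 2))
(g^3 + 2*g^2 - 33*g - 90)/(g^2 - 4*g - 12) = (g^2 + 8*g + 15)/(g + 2)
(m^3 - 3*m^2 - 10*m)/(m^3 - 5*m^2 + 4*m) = (m^2 - 3*m - 10)/(m^2 - 5*m + 4)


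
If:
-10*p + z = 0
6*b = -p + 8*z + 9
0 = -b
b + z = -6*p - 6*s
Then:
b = 0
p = -9/79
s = 24/79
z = -90/79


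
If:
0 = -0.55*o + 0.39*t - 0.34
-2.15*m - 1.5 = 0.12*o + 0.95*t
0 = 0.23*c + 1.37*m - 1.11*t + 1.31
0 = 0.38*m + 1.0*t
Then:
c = 0.63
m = -0.81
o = -0.40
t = 0.31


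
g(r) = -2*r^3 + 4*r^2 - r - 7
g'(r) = -6*r^2 + 8*r - 1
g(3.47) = -45.87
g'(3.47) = -45.49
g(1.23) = -5.90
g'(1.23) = -0.24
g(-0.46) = -5.50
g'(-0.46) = -5.95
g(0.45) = -6.82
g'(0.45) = 1.38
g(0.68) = -6.46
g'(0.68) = 1.67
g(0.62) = -6.56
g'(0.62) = 1.65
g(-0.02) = -6.98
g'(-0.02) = -1.16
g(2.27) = -12.05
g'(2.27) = -13.76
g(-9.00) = 1784.00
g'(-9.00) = -559.00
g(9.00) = -1150.00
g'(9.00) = -415.00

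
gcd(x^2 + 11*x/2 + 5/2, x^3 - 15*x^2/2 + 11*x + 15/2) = x + 1/2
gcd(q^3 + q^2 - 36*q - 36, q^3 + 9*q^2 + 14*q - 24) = q + 6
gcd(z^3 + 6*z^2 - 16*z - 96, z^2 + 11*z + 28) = z + 4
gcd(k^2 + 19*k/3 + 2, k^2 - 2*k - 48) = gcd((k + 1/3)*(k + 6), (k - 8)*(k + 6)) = k + 6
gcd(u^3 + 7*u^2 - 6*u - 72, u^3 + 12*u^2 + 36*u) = u + 6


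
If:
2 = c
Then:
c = 2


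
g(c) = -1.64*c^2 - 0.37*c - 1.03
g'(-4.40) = 14.06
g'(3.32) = -11.26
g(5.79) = -58.15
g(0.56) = -1.75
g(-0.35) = -1.10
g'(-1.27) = 3.80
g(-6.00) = -57.85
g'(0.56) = -2.21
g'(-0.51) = 1.30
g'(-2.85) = 8.98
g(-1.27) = -3.21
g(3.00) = -16.90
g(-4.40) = -31.15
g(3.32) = -20.34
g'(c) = -3.28*c - 0.37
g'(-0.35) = 0.78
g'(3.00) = -10.21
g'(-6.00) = 19.31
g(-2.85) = -13.30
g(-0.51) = -1.27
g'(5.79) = -19.36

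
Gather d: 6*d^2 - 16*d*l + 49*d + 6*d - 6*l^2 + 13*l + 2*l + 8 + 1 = 6*d^2 + d*(55 - 16*l) - 6*l^2 + 15*l + 9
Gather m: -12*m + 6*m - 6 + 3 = -6*m - 3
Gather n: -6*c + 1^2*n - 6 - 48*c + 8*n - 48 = -54*c + 9*n - 54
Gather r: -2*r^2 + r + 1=-2*r^2 + r + 1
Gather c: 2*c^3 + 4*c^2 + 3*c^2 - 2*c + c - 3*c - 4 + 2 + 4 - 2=2*c^3 + 7*c^2 - 4*c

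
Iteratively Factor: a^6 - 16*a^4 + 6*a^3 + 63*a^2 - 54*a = (a - 1)*(a^5 + a^4 - 15*a^3 - 9*a^2 + 54*a) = (a - 2)*(a - 1)*(a^4 + 3*a^3 - 9*a^2 - 27*a) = (a - 2)*(a - 1)*(a + 3)*(a^3 - 9*a) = (a - 3)*(a - 2)*(a - 1)*(a + 3)*(a^2 + 3*a) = (a - 3)*(a - 2)*(a - 1)*(a + 3)^2*(a)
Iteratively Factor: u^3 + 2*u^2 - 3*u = (u - 1)*(u^2 + 3*u) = u*(u - 1)*(u + 3)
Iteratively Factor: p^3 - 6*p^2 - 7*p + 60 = (p - 5)*(p^2 - p - 12) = (p - 5)*(p - 4)*(p + 3)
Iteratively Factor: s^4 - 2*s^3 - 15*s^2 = (s)*(s^3 - 2*s^2 - 15*s) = s^2*(s^2 - 2*s - 15) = s^2*(s + 3)*(s - 5)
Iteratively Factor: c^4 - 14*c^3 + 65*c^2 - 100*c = (c - 5)*(c^3 - 9*c^2 + 20*c) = (c - 5)*(c - 4)*(c^2 - 5*c) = c*(c - 5)*(c - 4)*(c - 5)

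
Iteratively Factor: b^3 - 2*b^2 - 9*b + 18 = (b - 3)*(b^2 + b - 6) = (b - 3)*(b - 2)*(b + 3)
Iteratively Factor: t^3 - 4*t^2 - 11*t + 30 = (t - 2)*(t^2 - 2*t - 15) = (t - 5)*(t - 2)*(t + 3)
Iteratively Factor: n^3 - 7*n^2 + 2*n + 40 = (n + 2)*(n^2 - 9*n + 20) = (n - 4)*(n + 2)*(n - 5)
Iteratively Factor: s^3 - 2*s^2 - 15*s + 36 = (s + 4)*(s^2 - 6*s + 9) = (s - 3)*(s + 4)*(s - 3)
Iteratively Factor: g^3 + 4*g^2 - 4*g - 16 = (g + 4)*(g^2 - 4) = (g + 2)*(g + 4)*(g - 2)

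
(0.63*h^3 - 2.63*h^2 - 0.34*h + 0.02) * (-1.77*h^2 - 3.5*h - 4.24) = -1.1151*h^5 + 2.4501*h^4 + 7.1356*h^3 + 12.3058*h^2 + 1.3716*h - 0.0848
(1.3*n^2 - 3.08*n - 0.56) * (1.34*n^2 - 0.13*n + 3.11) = 1.742*n^4 - 4.2962*n^3 + 3.693*n^2 - 9.506*n - 1.7416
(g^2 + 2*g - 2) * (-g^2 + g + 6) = -g^4 - g^3 + 10*g^2 + 10*g - 12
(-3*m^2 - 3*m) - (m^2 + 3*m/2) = -4*m^2 - 9*m/2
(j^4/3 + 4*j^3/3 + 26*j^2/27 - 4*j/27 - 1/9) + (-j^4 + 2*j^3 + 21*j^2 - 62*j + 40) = -2*j^4/3 + 10*j^3/3 + 593*j^2/27 - 1678*j/27 + 359/9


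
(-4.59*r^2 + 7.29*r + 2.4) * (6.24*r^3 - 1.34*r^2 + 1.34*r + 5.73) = -28.6416*r^5 + 51.6402*r^4 - 0.943200000000002*r^3 - 19.7481*r^2 + 44.9877*r + 13.752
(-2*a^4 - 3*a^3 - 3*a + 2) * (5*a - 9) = -10*a^5 + 3*a^4 + 27*a^3 - 15*a^2 + 37*a - 18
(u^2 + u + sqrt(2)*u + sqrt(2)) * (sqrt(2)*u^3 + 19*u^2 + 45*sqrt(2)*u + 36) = sqrt(2)*u^5 + sqrt(2)*u^4 + 21*u^4 + 21*u^3 + 64*sqrt(2)*u^3 + 64*sqrt(2)*u^2 + 126*u^2 + 36*sqrt(2)*u + 126*u + 36*sqrt(2)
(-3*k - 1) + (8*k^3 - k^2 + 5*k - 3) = 8*k^3 - k^2 + 2*k - 4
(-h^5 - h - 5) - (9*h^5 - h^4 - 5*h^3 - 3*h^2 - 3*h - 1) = -10*h^5 + h^4 + 5*h^3 + 3*h^2 + 2*h - 4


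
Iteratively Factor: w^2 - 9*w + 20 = (w - 4)*(w - 5)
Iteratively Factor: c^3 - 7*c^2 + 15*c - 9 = (c - 3)*(c^2 - 4*c + 3) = (c - 3)^2*(c - 1)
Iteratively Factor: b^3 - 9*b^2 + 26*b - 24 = (b - 4)*(b^2 - 5*b + 6) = (b - 4)*(b - 3)*(b - 2)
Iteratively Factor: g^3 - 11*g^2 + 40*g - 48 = (g - 4)*(g^2 - 7*g + 12) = (g - 4)^2*(g - 3)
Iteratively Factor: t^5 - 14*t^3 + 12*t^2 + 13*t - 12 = (t + 4)*(t^4 - 4*t^3 + 2*t^2 + 4*t - 3) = (t - 1)*(t + 4)*(t^3 - 3*t^2 - t + 3) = (t - 1)*(t + 1)*(t + 4)*(t^2 - 4*t + 3) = (t - 3)*(t - 1)*(t + 1)*(t + 4)*(t - 1)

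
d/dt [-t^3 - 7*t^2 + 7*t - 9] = -3*t^2 - 14*t + 7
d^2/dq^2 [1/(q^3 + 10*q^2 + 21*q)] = 2*(-q*(3*q + 10)*(q^2 + 10*q + 21) + (3*q^2 + 20*q + 21)^2)/(q^3*(q^2 + 10*q + 21)^3)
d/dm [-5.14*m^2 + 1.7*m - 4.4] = 1.7 - 10.28*m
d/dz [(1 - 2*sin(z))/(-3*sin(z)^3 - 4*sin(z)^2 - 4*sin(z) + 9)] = (-12*sin(z)^3 + sin(z)^2 + 8*sin(z) - 14)*cos(z)/(3*sin(z)^3 + 4*sin(z)^2 + 4*sin(z) - 9)^2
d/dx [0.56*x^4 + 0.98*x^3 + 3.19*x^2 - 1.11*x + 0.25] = 2.24*x^3 + 2.94*x^2 + 6.38*x - 1.11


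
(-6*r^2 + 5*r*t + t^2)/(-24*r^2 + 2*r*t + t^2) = (r - t)/(4*r - t)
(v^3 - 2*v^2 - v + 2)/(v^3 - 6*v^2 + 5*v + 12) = (v^2 - 3*v + 2)/(v^2 - 7*v + 12)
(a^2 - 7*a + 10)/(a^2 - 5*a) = (a - 2)/a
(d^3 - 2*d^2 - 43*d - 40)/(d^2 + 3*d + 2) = (d^2 - 3*d - 40)/(d + 2)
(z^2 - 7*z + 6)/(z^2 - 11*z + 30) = (z - 1)/(z - 5)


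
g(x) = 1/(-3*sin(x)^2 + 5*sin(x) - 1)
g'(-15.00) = 0.22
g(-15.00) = -0.18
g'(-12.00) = -2.24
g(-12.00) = 1.22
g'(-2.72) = 0.54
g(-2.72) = -0.28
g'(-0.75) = -0.20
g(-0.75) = -0.17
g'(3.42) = 0.95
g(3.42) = -0.38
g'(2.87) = 207.60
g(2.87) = 7.97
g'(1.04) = 0.08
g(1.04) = 0.93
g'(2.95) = 154.28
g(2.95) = -6.38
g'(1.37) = 0.17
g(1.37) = 0.98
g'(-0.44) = -0.51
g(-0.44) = -0.27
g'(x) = (6*sin(x)*cos(x) - 5*cos(x))/(-3*sin(x)^2 + 5*sin(x) - 1)^2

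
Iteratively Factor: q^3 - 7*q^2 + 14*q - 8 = (q - 1)*(q^2 - 6*q + 8) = (q - 2)*(q - 1)*(q - 4)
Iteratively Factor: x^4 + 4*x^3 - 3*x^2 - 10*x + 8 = (x - 1)*(x^3 + 5*x^2 + 2*x - 8) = (x - 1)*(x + 2)*(x^2 + 3*x - 4) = (x - 1)*(x + 2)*(x + 4)*(x - 1)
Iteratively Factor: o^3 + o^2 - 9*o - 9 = (o - 3)*(o^2 + 4*o + 3) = (o - 3)*(o + 3)*(o + 1)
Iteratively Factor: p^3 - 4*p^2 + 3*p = (p)*(p^2 - 4*p + 3) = p*(p - 3)*(p - 1)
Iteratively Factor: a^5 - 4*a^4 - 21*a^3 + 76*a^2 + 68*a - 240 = (a - 5)*(a^4 + a^3 - 16*a^2 - 4*a + 48) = (a - 5)*(a + 4)*(a^3 - 3*a^2 - 4*a + 12) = (a - 5)*(a - 2)*(a + 4)*(a^2 - a - 6) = (a - 5)*(a - 3)*(a - 2)*(a + 4)*(a + 2)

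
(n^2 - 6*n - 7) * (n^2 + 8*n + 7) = n^4 + 2*n^3 - 48*n^2 - 98*n - 49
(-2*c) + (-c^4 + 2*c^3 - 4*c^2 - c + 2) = -c^4 + 2*c^3 - 4*c^2 - 3*c + 2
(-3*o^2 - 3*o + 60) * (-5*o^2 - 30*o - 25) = 15*o^4 + 105*o^3 - 135*o^2 - 1725*o - 1500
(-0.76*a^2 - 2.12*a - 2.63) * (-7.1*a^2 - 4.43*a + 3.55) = 5.396*a^4 + 18.4188*a^3 + 25.3666*a^2 + 4.1249*a - 9.3365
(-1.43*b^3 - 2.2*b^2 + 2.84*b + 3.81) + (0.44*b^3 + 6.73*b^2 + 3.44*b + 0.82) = -0.99*b^3 + 4.53*b^2 + 6.28*b + 4.63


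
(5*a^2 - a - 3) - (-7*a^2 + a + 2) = 12*a^2 - 2*a - 5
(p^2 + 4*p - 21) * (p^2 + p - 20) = p^4 + 5*p^3 - 37*p^2 - 101*p + 420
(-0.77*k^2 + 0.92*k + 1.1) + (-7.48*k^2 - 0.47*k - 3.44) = -8.25*k^2 + 0.45*k - 2.34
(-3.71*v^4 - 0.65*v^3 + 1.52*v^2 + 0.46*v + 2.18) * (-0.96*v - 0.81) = 3.5616*v^5 + 3.6291*v^4 - 0.9327*v^3 - 1.6728*v^2 - 2.4654*v - 1.7658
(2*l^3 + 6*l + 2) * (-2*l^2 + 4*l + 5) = -4*l^5 + 8*l^4 - 2*l^3 + 20*l^2 + 38*l + 10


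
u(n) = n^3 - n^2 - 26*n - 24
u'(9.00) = 199.00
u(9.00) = 390.00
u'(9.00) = 199.00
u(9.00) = 390.00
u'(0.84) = -25.56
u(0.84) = -45.95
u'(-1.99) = -10.14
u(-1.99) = 15.90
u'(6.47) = 86.64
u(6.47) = 36.76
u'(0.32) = -26.33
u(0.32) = -32.39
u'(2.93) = -6.11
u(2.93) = -83.61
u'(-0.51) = -24.20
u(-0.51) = -11.13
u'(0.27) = -26.32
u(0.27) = -31.07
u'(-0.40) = -24.72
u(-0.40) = -13.82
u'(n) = 3*n^2 - 2*n - 26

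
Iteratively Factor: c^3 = (c)*(c^2) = c^2*(c)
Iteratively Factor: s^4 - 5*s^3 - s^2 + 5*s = (s)*(s^3 - 5*s^2 - s + 5) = s*(s - 1)*(s^2 - 4*s - 5) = s*(s - 5)*(s - 1)*(s + 1)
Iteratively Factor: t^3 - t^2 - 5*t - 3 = (t + 1)*(t^2 - 2*t - 3) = (t - 3)*(t + 1)*(t + 1)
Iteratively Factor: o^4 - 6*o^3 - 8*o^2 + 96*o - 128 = (o - 4)*(o^3 - 2*o^2 - 16*o + 32) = (o - 4)*(o + 4)*(o^2 - 6*o + 8) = (o - 4)*(o - 2)*(o + 4)*(o - 4)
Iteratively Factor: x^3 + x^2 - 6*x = (x - 2)*(x^2 + 3*x) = x*(x - 2)*(x + 3)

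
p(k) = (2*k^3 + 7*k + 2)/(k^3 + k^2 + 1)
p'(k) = (-3*k^2 - 2*k)*(2*k^3 + 7*k + 2)/(k^3 + k^2 + 1)^2 + (6*k^2 + 7)/(k^3 + k^2 + 1) = (-k*(3*k + 2)*(2*k^3 + 7*k + 2) + (6*k^2 + 7)*(k^3 + k^2 + 1))/(k^3 + k^2 + 1)^2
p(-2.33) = 6.37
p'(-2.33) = 5.54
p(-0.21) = 0.49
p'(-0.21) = 7.16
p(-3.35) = 3.81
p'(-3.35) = 1.12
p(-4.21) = 3.16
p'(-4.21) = 0.50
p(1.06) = 3.56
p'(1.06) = -1.75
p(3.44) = 2.01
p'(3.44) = -0.13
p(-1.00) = -7.00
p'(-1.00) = 20.00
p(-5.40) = 2.76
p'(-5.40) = 0.23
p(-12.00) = 2.23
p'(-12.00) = 0.03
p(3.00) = 2.08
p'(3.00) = -0.21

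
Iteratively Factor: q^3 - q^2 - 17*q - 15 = (q - 5)*(q^2 + 4*q + 3) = (q - 5)*(q + 1)*(q + 3)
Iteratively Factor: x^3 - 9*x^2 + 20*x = (x)*(x^2 - 9*x + 20) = x*(x - 5)*(x - 4)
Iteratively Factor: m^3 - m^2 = (m - 1)*(m^2) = m*(m - 1)*(m)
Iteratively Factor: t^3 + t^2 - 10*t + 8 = (t - 2)*(t^2 + 3*t - 4) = (t - 2)*(t - 1)*(t + 4)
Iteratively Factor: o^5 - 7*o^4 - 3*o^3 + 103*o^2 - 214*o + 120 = (o + 4)*(o^4 - 11*o^3 + 41*o^2 - 61*o + 30) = (o - 5)*(o + 4)*(o^3 - 6*o^2 + 11*o - 6) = (o - 5)*(o - 3)*(o + 4)*(o^2 - 3*o + 2) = (o - 5)*(o - 3)*(o - 1)*(o + 4)*(o - 2)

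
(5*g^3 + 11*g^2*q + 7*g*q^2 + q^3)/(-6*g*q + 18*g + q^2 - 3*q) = (5*g^3 + 11*g^2*q + 7*g*q^2 + q^3)/(-6*g*q + 18*g + q^2 - 3*q)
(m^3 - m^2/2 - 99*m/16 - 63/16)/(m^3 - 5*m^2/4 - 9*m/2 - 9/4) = (m + 7/4)/(m + 1)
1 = 1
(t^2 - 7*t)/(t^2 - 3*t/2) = 2*(t - 7)/(2*t - 3)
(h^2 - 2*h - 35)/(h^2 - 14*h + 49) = (h + 5)/(h - 7)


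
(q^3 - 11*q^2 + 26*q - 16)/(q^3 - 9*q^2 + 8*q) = (q - 2)/q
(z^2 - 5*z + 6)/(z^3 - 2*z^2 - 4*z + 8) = (z - 3)/(z^2 - 4)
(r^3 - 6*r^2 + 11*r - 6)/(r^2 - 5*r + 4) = (r^2 - 5*r + 6)/(r - 4)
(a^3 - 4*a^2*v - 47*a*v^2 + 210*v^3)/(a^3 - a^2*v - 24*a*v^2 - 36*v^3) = (a^2 + 2*a*v - 35*v^2)/(a^2 + 5*a*v + 6*v^2)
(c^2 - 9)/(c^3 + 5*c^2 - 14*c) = (c^2 - 9)/(c*(c^2 + 5*c - 14))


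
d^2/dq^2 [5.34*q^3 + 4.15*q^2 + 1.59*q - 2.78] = 32.04*q + 8.3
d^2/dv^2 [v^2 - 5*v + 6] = 2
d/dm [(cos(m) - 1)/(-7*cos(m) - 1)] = 8*sin(m)/(7*cos(m) + 1)^2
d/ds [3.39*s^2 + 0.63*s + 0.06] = 6.78*s + 0.63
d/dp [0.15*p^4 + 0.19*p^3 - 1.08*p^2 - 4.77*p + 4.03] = 0.6*p^3 + 0.57*p^2 - 2.16*p - 4.77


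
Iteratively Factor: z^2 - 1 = (z - 1)*(z + 1)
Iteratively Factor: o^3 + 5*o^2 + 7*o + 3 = (o + 1)*(o^2 + 4*o + 3) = (o + 1)*(o + 3)*(o + 1)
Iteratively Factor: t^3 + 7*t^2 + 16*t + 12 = (t + 3)*(t^2 + 4*t + 4) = (t + 2)*(t + 3)*(t + 2)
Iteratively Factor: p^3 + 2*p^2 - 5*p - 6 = (p + 3)*(p^2 - p - 2) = (p - 2)*(p + 3)*(p + 1)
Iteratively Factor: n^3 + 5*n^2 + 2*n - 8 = (n + 2)*(n^2 + 3*n - 4) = (n + 2)*(n + 4)*(n - 1)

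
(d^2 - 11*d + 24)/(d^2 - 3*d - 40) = (d - 3)/(d + 5)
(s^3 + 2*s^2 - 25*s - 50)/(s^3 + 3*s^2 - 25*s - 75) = (s + 2)/(s + 3)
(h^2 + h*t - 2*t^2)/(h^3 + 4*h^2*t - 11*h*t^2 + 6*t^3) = (-h - 2*t)/(-h^2 - 5*h*t + 6*t^2)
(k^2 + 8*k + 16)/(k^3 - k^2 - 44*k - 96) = (k + 4)/(k^2 - 5*k - 24)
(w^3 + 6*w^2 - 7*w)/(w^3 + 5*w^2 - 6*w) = (w + 7)/(w + 6)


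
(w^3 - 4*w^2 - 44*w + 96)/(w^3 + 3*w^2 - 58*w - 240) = (w - 2)/(w + 5)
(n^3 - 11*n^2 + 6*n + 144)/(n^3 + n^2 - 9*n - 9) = (n^2 - 14*n + 48)/(n^2 - 2*n - 3)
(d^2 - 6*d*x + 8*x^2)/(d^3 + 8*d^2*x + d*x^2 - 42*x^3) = (d - 4*x)/(d^2 + 10*d*x + 21*x^2)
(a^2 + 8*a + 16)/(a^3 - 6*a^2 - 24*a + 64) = (a + 4)/(a^2 - 10*a + 16)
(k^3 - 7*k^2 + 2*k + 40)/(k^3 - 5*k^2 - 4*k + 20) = (k - 4)/(k - 2)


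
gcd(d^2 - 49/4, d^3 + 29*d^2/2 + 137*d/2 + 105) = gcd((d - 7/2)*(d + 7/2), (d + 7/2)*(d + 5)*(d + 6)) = d + 7/2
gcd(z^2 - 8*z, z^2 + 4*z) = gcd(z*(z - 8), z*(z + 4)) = z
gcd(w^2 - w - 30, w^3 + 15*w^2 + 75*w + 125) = w + 5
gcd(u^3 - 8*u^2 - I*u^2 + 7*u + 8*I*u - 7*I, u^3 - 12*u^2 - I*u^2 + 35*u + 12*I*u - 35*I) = u^2 + u*(-7 - I) + 7*I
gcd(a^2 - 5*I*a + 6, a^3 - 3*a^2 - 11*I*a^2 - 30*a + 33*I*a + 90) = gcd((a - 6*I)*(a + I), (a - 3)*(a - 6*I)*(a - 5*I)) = a - 6*I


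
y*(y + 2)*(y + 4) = y^3 + 6*y^2 + 8*y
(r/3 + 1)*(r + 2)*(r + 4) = r^3/3 + 3*r^2 + 26*r/3 + 8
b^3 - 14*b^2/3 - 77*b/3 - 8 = (b - 8)*(b + 1/3)*(b + 3)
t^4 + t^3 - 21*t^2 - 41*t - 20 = (t - 5)*(t + 1)^2*(t + 4)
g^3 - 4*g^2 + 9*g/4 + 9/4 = (g - 3)*(g - 3/2)*(g + 1/2)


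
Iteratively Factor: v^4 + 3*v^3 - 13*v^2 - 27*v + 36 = (v - 3)*(v^3 + 6*v^2 + 5*v - 12) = (v - 3)*(v - 1)*(v^2 + 7*v + 12) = (v - 3)*(v - 1)*(v + 4)*(v + 3)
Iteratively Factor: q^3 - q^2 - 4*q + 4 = (q + 2)*(q^2 - 3*q + 2) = (q - 1)*(q + 2)*(q - 2)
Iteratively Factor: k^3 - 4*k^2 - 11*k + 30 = (k - 2)*(k^2 - 2*k - 15) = (k - 2)*(k + 3)*(k - 5)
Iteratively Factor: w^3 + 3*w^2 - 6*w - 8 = (w + 1)*(w^2 + 2*w - 8) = (w + 1)*(w + 4)*(w - 2)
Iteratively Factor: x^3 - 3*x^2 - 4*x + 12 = (x + 2)*(x^2 - 5*x + 6) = (x - 3)*(x + 2)*(x - 2)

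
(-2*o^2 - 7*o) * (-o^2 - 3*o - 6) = 2*o^4 + 13*o^3 + 33*o^2 + 42*o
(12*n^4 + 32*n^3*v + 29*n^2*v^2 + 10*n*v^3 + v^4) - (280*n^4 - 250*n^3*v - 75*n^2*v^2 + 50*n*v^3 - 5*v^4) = -268*n^4 + 282*n^3*v + 104*n^2*v^2 - 40*n*v^3 + 6*v^4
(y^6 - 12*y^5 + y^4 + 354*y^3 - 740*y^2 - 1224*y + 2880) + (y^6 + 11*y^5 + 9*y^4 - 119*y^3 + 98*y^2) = 2*y^6 - y^5 + 10*y^4 + 235*y^3 - 642*y^2 - 1224*y + 2880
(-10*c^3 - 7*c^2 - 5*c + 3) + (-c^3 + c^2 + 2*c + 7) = -11*c^3 - 6*c^2 - 3*c + 10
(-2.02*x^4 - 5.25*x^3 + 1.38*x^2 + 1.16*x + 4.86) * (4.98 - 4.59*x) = 9.2718*x^5 + 14.0379*x^4 - 32.4792*x^3 + 1.548*x^2 - 16.5306*x + 24.2028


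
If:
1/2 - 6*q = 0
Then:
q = 1/12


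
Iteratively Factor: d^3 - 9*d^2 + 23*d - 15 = (d - 3)*(d^2 - 6*d + 5) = (d - 3)*(d - 1)*(d - 5)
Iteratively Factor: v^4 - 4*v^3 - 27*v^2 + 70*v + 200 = (v + 4)*(v^3 - 8*v^2 + 5*v + 50) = (v + 2)*(v + 4)*(v^2 - 10*v + 25) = (v - 5)*(v + 2)*(v + 4)*(v - 5)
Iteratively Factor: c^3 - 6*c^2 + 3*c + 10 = (c - 5)*(c^2 - c - 2) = (c - 5)*(c - 2)*(c + 1)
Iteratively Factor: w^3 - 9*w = (w - 3)*(w^2 + 3*w) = (w - 3)*(w + 3)*(w)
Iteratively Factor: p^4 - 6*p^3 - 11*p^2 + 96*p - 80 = (p + 4)*(p^3 - 10*p^2 + 29*p - 20) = (p - 1)*(p + 4)*(p^2 - 9*p + 20) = (p - 5)*(p - 1)*(p + 4)*(p - 4)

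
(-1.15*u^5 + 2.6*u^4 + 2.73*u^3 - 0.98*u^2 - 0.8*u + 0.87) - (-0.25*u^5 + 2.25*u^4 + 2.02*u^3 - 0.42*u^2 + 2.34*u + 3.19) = -0.9*u^5 + 0.35*u^4 + 0.71*u^3 - 0.56*u^2 - 3.14*u - 2.32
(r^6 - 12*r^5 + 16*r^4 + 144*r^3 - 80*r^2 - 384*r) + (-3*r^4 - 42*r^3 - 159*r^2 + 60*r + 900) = r^6 - 12*r^5 + 13*r^4 + 102*r^3 - 239*r^2 - 324*r + 900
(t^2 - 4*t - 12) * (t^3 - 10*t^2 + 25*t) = t^5 - 14*t^4 + 53*t^3 + 20*t^2 - 300*t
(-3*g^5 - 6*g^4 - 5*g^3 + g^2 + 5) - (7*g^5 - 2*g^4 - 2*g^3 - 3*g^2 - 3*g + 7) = -10*g^5 - 4*g^4 - 3*g^3 + 4*g^2 + 3*g - 2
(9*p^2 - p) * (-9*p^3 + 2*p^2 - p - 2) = -81*p^5 + 27*p^4 - 11*p^3 - 17*p^2 + 2*p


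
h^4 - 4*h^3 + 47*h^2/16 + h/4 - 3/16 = (h - 3)*(h - 1)*(h - 1/4)*(h + 1/4)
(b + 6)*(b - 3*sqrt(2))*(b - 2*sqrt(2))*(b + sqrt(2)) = b^4 - 4*sqrt(2)*b^3 + 6*b^3 - 24*sqrt(2)*b^2 + 2*b^2 + 12*b + 12*sqrt(2)*b + 72*sqrt(2)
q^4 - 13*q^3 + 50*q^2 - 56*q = q*(q - 7)*(q - 4)*(q - 2)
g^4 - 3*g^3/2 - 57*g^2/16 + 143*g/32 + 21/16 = (g - 2)*(g - 3/2)*(g + 1/4)*(g + 7/4)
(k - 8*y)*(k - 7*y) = k^2 - 15*k*y + 56*y^2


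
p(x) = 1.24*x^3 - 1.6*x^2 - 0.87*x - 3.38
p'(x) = 3.72*x^2 - 3.2*x - 0.87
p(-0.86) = -4.60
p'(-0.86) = 4.63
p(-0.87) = -4.65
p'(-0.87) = 4.73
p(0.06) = -3.44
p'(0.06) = -1.05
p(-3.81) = -91.87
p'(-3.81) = 65.32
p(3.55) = 28.84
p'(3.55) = 34.65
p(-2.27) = -24.15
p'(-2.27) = 25.56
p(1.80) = -2.90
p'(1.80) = 5.42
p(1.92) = -2.17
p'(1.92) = 6.70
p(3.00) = 13.09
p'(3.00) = 23.01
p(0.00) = -3.38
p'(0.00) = -0.87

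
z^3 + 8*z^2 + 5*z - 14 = (z - 1)*(z + 2)*(z + 7)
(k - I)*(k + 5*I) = k^2 + 4*I*k + 5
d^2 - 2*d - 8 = (d - 4)*(d + 2)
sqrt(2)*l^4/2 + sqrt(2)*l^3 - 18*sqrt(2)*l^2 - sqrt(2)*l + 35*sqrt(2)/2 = (l - 5)*(l - 1)*(l + 7)*(sqrt(2)*l/2 + sqrt(2)/2)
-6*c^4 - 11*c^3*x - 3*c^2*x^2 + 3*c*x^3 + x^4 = (-2*c + x)*(c + x)^2*(3*c + x)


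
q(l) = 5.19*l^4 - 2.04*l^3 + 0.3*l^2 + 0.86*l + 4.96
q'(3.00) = 508.10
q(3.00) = 375.55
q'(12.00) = 35000.06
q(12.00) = 104153.20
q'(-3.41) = -895.52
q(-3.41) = 788.16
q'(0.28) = 1.00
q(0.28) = 5.21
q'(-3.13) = -697.57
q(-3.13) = 565.89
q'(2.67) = 353.98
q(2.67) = 234.33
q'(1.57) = 67.06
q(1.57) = 30.69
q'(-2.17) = -241.39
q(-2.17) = 140.43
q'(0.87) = 10.42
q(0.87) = 7.57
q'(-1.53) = -88.74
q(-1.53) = 40.09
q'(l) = 20.76*l^3 - 6.12*l^2 + 0.6*l + 0.86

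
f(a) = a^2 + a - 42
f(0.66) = -40.90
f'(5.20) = 11.40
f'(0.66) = 2.32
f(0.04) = -41.96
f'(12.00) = 25.00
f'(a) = 2*a + 1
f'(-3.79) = -6.58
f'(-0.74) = -0.48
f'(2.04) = 5.08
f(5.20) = -9.76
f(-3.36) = -34.07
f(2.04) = -35.80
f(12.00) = 114.00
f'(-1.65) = -2.30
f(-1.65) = -40.93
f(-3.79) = -31.43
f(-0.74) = -42.19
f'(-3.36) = -5.72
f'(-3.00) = -5.00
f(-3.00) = -36.00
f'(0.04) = 1.08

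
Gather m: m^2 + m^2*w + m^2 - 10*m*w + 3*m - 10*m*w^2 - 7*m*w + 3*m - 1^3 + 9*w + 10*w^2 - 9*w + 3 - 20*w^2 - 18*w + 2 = m^2*(w + 2) + m*(-10*w^2 - 17*w + 6) - 10*w^2 - 18*w + 4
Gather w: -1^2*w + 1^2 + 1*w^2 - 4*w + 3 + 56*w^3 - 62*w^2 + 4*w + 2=56*w^3 - 61*w^2 - w + 6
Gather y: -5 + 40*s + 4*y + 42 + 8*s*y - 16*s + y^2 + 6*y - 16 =24*s + y^2 + y*(8*s + 10) + 21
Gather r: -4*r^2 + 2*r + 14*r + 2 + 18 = -4*r^2 + 16*r + 20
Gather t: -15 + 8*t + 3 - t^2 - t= -t^2 + 7*t - 12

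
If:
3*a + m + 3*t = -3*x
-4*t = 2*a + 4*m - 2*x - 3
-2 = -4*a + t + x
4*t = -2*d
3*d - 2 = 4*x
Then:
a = 43/114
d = 2/57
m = 13/38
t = -1/57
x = -9/19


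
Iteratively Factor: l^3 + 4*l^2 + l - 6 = (l - 1)*(l^2 + 5*l + 6) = (l - 1)*(l + 3)*(l + 2)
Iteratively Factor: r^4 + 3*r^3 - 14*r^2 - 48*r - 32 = (r + 2)*(r^3 + r^2 - 16*r - 16) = (r + 2)*(r + 4)*(r^2 - 3*r - 4) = (r - 4)*(r + 2)*(r + 4)*(r + 1)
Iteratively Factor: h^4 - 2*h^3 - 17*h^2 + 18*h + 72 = (h - 3)*(h^3 + h^2 - 14*h - 24) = (h - 4)*(h - 3)*(h^2 + 5*h + 6) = (h - 4)*(h - 3)*(h + 3)*(h + 2)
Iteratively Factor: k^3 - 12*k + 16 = (k + 4)*(k^2 - 4*k + 4) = (k - 2)*(k + 4)*(k - 2)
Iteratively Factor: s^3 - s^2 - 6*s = (s - 3)*(s^2 + 2*s) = s*(s - 3)*(s + 2)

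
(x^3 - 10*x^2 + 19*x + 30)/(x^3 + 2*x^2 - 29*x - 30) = (x - 6)/(x + 6)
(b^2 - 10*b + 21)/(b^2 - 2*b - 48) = (-b^2 + 10*b - 21)/(-b^2 + 2*b + 48)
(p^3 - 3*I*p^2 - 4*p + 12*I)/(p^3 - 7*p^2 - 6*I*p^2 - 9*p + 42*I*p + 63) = (p^2 - 4)/(p^2 - p*(7 + 3*I) + 21*I)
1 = 1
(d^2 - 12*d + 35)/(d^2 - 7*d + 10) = (d - 7)/(d - 2)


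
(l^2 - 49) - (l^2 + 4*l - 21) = -4*l - 28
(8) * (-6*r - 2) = -48*r - 16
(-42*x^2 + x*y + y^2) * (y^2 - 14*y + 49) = -42*x^2*y^2 + 588*x^2*y - 2058*x^2 + x*y^3 - 14*x*y^2 + 49*x*y + y^4 - 14*y^3 + 49*y^2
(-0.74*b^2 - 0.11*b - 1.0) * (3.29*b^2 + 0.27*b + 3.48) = -2.4346*b^4 - 0.5617*b^3 - 5.8949*b^2 - 0.6528*b - 3.48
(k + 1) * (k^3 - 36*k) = k^4 + k^3 - 36*k^2 - 36*k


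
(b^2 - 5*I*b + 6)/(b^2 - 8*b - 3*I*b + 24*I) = (b^2 - 5*I*b + 6)/(b^2 - 8*b - 3*I*b + 24*I)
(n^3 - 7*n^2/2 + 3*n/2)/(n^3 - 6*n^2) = (2*n^2 - 7*n + 3)/(2*n*(n - 6))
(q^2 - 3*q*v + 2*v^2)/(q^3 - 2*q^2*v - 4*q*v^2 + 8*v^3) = (q - v)/(q^2 - 4*v^2)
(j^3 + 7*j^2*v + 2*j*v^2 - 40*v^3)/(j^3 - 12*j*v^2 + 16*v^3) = (-j - 5*v)/(-j + 2*v)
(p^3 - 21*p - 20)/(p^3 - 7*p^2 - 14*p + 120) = (p + 1)/(p - 6)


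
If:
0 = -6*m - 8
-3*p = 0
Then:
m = -4/3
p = 0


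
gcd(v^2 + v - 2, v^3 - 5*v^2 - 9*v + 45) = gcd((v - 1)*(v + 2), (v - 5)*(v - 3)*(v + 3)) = 1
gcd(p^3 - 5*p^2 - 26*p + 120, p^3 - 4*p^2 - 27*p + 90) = p^2 - p - 30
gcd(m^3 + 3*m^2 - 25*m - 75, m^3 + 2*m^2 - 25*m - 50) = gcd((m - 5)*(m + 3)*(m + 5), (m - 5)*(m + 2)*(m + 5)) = m^2 - 25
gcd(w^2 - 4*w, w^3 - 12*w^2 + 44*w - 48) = w - 4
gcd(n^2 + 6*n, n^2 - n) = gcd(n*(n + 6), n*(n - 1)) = n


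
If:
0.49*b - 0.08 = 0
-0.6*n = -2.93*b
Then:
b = 0.16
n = 0.80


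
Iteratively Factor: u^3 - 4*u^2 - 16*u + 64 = (u + 4)*(u^2 - 8*u + 16) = (u - 4)*(u + 4)*(u - 4)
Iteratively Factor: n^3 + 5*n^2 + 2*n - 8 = (n + 4)*(n^2 + n - 2) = (n - 1)*(n + 4)*(n + 2)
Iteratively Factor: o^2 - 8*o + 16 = (o - 4)*(o - 4)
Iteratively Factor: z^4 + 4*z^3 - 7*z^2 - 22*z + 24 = (z + 3)*(z^3 + z^2 - 10*z + 8) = (z - 2)*(z + 3)*(z^2 + 3*z - 4) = (z - 2)*(z + 3)*(z + 4)*(z - 1)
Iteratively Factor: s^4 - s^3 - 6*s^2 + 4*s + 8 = (s + 2)*(s^3 - 3*s^2 + 4) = (s + 1)*(s + 2)*(s^2 - 4*s + 4) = (s - 2)*(s + 1)*(s + 2)*(s - 2)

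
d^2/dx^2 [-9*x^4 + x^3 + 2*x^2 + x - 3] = -108*x^2 + 6*x + 4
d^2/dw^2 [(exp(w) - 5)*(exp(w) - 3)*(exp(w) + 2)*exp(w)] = (16*exp(3*w) - 54*exp(2*w) - 4*exp(w) + 30)*exp(w)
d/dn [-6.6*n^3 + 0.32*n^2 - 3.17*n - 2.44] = -19.8*n^2 + 0.64*n - 3.17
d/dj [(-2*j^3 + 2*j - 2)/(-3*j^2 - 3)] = 2*(j^4 + 4*j^2 - 2*j - 1)/(3*(j^4 + 2*j^2 + 1))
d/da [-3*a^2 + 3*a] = 3 - 6*a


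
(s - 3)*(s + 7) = s^2 + 4*s - 21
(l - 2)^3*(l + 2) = l^4 - 4*l^3 + 16*l - 16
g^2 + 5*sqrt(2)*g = g*(g + 5*sqrt(2))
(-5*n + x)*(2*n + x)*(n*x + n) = -10*n^3*x - 10*n^3 - 3*n^2*x^2 - 3*n^2*x + n*x^3 + n*x^2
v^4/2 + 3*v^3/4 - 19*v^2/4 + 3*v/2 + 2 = (v/2 + 1/4)*(v - 2)*(v - 1)*(v + 4)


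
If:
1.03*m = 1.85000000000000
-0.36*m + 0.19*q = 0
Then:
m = 1.80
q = 3.40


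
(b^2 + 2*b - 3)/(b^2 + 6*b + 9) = (b - 1)/(b + 3)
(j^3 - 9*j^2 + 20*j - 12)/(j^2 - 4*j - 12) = (j^2 - 3*j + 2)/(j + 2)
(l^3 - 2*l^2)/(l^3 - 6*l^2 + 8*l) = l/(l - 4)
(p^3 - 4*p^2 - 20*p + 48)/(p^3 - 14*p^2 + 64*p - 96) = (p^2 + 2*p - 8)/(p^2 - 8*p + 16)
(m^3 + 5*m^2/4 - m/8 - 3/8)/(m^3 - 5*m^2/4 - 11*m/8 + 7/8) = (4*m + 3)/(4*m - 7)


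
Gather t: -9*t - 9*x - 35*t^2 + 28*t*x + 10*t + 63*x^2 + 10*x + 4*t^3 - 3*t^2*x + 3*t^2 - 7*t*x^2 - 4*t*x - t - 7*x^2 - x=4*t^3 + t^2*(-3*x - 32) + t*(-7*x^2 + 24*x) + 56*x^2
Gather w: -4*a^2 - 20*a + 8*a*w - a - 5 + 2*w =-4*a^2 - 21*a + w*(8*a + 2) - 5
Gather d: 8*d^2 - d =8*d^2 - d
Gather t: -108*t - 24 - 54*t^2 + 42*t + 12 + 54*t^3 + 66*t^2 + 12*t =54*t^3 + 12*t^2 - 54*t - 12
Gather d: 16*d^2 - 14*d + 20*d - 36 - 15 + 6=16*d^2 + 6*d - 45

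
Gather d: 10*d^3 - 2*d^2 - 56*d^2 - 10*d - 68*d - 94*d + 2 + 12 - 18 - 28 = 10*d^3 - 58*d^2 - 172*d - 32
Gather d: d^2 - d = d^2 - d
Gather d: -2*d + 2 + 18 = 20 - 2*d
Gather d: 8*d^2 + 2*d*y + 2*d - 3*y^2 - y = 8*d^2 + d*(2*y + 2) - 3*y^2 - y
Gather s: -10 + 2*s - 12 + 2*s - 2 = 4*s - 24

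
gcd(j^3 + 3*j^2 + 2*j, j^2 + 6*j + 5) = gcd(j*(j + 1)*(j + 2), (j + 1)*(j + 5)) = j + 1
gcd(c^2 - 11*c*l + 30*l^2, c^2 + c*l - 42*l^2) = c - 6*l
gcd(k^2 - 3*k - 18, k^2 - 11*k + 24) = 1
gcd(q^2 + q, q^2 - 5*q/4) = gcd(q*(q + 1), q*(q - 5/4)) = q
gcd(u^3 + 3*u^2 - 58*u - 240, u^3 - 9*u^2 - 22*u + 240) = u^2 - 3*u - 40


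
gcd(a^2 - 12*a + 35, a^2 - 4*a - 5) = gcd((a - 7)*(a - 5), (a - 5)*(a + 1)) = a - 5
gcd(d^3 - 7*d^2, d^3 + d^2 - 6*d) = d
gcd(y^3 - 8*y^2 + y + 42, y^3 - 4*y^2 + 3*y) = y - 3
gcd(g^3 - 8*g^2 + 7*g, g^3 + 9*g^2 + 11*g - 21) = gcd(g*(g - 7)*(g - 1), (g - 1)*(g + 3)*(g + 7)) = g - 1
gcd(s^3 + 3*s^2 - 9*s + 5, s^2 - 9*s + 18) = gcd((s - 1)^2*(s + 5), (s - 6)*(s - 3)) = 1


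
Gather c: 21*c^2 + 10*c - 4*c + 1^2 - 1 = 21*c^2 + 6*c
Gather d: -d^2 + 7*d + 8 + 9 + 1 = -d^2 + 7*d + 18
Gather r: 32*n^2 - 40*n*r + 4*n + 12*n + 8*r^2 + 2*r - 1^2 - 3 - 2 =32*n^2 + 16*n + 8*r^2 + r*(2 - 40*n) - 6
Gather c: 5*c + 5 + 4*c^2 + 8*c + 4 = 4*c^2 + 13*c + 9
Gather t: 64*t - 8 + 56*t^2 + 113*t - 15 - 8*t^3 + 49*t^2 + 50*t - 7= -8*t^3 + 105*t^2 + 227*t - 30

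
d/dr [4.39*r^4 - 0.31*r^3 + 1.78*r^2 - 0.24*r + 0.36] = 17.56*r^3 - 0.93*r^2 + 3.56*r - 0.24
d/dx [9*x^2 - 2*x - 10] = 18*x - 2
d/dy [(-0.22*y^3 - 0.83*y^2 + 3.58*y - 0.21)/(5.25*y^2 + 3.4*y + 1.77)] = (-1.155*y^4 - 1.496*y^3 - 22.7852*y^2 - 0.7332*y + 7.0506)/(27.5625*y^4 + 35.7*y^3 + 30.145*y^2 + 12.036*y + 3.1329)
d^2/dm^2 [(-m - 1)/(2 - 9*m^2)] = 18*(36*m^2*(m + 1) - (3*m + 1)*(9*m^2 - 2))/(9*m^2 - 2)^3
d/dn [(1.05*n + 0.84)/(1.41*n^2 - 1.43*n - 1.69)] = (1.4805*n^2 - 1.5015*n - (1.05*n + 0.84)*(2.82*n - 1.43) - 1.7745)/(-1.41*n^2 + 1.43*n + 1.69)^2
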